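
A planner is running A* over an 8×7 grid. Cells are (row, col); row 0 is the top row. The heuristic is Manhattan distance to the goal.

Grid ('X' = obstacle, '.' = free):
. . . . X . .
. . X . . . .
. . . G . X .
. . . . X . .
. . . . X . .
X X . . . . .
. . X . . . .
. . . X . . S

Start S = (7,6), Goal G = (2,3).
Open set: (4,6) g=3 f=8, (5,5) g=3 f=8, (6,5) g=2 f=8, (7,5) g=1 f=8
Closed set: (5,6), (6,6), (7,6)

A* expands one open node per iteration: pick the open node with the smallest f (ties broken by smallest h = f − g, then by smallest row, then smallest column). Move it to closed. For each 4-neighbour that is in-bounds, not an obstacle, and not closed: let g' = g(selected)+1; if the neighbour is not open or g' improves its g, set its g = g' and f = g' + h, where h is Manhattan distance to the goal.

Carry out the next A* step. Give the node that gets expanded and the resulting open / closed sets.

step 1: expand (4,6) (f=8, h=5) → closed; open now [(3,6) g=4 f=8, (4,5) g=4 f=8, (5,5) g=3 f=8, (6,5) g=2 f=8, (7,5) g=1 f=8]

expanded=(4,6); open=[(3,6) g=4 f=8, (4,5) g=4 f=8, (5,5) g=3 f=8, (6,5) g=2 f=8, (7,5) g=1 f=8]; closed=[(4,6), (5,6), (6,6), (7,6)]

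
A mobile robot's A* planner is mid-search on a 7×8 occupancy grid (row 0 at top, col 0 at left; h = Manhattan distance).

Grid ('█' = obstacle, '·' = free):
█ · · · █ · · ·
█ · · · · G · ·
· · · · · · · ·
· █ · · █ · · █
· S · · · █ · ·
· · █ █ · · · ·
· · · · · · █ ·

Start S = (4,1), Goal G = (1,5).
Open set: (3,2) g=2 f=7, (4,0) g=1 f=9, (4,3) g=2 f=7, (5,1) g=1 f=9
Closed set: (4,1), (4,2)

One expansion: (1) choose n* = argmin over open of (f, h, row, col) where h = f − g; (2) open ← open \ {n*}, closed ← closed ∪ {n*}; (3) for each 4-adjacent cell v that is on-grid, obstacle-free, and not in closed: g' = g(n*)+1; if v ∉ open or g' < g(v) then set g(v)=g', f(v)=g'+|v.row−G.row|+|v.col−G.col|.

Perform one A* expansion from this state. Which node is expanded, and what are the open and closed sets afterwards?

step 1: expand (3,2) (f=7, h=5) → closed; open now [(2,2) g=3 f=7, (3,3) g=3 f=7, (4,0) g=1 f=9, (4,3) g=2 f=7, (5,1) g=1 f=9]

expanded=(3,2); open=[(2,2) g=3 f=7, (3,3) g=3 f=7, (4,0) g=1 f=9, (4,3) g=2 f=7, (5,1) g=1 f=9]; closed=[(3,2), (4,1), (4,2)]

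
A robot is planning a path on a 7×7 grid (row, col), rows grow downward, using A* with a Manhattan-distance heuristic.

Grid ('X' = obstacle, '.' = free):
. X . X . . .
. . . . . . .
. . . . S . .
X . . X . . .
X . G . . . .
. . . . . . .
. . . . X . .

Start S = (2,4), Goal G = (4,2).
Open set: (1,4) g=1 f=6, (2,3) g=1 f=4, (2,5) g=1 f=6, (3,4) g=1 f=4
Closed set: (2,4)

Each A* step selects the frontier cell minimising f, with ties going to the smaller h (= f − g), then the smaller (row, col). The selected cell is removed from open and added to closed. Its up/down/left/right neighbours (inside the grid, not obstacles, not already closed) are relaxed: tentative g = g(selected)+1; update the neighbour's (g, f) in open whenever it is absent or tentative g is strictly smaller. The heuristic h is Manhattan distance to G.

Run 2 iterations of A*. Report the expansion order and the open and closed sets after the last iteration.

order=[(2,3) → (2,2)]; open=[(1,2) g=3 f=6, (1,3) g=2 f=6, (1,4) g=1 f=6, (2,1) g=3 f=6, (2,5) g=1 f=6, (3,2) g=3 f=4, (3,4) g=1 f=4]; closed=[(2,2), (2,3), (2,4)]

step 1: expand (2,3) (f=4, h=3) → closed; open now [(1,3) g=2 f=6, (1,4) g=1 f=6, (2,2) g=2 f=4, (2,5) g=1 f=6, (3,4) g=1 f=4]
step 2: expand (2,2) (f=4, h=2) → closed; open now [(1,2) g=3 f=6, (1,3) g=2 f=6, (1,4) g=1 f=6, (2,1) g=3 f=6, (2,5) g=1 f=6, (3,2) g=3 f=4, (3,4) g=1 f=4]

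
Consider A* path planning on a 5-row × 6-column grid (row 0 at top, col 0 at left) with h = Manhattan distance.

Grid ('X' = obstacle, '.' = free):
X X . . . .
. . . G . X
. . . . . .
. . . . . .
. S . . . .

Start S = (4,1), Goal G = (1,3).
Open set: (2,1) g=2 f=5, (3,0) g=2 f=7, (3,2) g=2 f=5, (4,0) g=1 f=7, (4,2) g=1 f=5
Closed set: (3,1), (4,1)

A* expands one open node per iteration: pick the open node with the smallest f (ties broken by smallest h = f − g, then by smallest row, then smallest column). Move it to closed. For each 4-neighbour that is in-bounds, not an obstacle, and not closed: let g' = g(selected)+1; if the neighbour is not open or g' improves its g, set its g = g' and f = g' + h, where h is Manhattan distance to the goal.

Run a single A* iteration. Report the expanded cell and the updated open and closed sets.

expanded=(2,1); open=[(1,1) g=3 f=5, (2,0) g=3 f=7, (2,2) g=3 f=5, (3,0) g=2 f=7, (3,2) g=2 f=5, (4,0) g=1 f=7, (4,2) g=1 f=5]; closed=[(2,1), (3,1), (4,1)]

step 1: expand (2,1) (f=5, h=3) → closed; open now [(1,1) g=3 f=5, (2,0) g=3 f=7, (2,2) g=3 f=5, (3,0) g=2 f=7, (3,2) g=2 f=5, (4,0) g=1 f=7, (4,2) g=1 f=5]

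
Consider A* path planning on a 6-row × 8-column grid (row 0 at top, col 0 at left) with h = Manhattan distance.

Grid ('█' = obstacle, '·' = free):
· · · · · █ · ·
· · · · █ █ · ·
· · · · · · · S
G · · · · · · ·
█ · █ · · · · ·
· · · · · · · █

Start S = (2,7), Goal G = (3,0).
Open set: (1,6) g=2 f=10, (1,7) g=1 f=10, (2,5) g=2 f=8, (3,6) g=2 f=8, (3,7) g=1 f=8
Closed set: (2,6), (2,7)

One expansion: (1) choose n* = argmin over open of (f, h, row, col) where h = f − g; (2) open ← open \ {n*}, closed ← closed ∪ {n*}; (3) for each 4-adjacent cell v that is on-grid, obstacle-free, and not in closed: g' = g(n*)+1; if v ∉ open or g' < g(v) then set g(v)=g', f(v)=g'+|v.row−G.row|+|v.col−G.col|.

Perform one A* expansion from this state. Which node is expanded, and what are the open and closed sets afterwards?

step 1: expand (2,5) (f=8, h=6) → closed; open now [(1,6) g=2 f=10, (1,7) g=1 f=10, (2,4) g=3 f=8, (3,5) g=3 f=8, (3,6) g=2 f=8, (3,7) g=1 f=8]

expanded=(2,5); open=[(1,6) g=2 f=10, (1,7) g=1 f=10, (2,4) g=3 f=8, (3,5) g=3 f=8, (3,6) g=2 f=8, (3,7) g=1 f=8]; closed=[(2,5), (2,6), (2,7)]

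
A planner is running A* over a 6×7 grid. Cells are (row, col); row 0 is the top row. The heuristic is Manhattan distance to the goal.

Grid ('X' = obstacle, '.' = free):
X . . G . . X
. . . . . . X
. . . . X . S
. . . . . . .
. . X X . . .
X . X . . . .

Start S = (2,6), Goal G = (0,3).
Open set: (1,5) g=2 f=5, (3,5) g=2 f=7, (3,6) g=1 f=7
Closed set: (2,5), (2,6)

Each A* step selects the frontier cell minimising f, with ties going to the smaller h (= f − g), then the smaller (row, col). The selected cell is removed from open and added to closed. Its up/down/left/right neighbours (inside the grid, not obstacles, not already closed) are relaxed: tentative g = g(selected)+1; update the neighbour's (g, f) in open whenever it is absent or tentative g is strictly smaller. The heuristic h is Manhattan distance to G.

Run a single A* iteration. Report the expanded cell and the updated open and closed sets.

expanded=(1,5); open=[(0,5) g=3 f=5, (1,4) g=3 f=5, (3,5) g=2 f=7, (3,6) g=1 f=7]; closed=[(1,5), (2,5), (2,6)]

step 1: expand (1,5) (f=5, h=3) → closed; open now [(0,5) g=3 f=5, (1,4) g=3 f=5, (3,5) g=2 f=7, (3,6) g=1 f=7]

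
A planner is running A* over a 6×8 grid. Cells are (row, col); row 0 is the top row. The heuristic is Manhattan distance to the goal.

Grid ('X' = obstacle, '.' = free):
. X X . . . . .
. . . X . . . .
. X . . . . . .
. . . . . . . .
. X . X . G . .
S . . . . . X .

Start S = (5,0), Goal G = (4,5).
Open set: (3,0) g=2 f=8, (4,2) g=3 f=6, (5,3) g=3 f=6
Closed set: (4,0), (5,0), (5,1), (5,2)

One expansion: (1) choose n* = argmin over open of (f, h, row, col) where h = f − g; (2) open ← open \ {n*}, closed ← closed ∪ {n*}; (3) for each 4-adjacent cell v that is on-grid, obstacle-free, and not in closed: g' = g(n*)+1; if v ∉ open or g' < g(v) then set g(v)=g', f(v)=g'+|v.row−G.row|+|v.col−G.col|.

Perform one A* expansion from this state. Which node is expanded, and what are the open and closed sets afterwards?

step 1: expand (4,2) (f=6, h=3) → closed; open now [(3,0) g=2 f=8, (3,2) g=4 f=8, (5,3) g=3 f=6]

expanded=(4,2); open=[(3,0) g=2 f=8, (3,2) g=4 f=8, (5,3) g=3 f=6]; closed=[(4,0), (4,2), (5,0), (5,1), (5,2)]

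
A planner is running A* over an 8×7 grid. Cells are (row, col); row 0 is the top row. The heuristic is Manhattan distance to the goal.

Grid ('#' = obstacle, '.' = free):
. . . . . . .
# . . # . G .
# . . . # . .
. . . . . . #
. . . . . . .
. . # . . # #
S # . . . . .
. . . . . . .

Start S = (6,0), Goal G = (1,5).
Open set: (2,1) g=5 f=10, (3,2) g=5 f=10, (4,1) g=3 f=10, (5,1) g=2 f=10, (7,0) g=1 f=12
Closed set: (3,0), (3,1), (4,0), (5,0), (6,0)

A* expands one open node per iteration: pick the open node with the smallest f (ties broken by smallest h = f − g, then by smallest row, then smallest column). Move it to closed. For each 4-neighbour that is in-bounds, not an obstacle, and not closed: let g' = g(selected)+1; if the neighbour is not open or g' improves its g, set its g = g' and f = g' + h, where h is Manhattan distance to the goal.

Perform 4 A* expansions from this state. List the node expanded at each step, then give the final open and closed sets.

order=[(2,1) → (1,1) → (1,2) → (2,2)]; open=[(0,1) g=7 f=12, (0,2) g=8 f=12, (2,3) g=7 f=10, (3,2) g=5 f=10, (4,1) g=3 f=10, (5,1) g=2 f=10, (7,0) g=1 f=12]; closed=[(1,1), (1,2), (2,1), (2,2), (3,0), (3,1), (4,0), (5,0), (6,0)]

step 1: expand (2,1) (f=10, h=5) → closed; open now [(1,1) g=6 f=10, (2,2) g=6 f=10, (3,2) g=5 f=10, (4,1) g=3 f=10, (5,1) g=2 f=10, (7,0) g=1 f=12]
step 2: expand (1,1) (f=10, h=4) → closed; open now [(0,1) g=7 f=12, (1,2) g=7 f=10, (2,2) g=6 f=10, (3,2) g=5 f=10, (4,1) g=3 f=10, (5,1) g=2 f=10, (7,0) g=1 f=12]
step 3: expand (1,2) (f=10, h=3) → closed; open now [(0,1) g=7 f=12, (0,2) g=8 f=12, (2,2) g=6 f=10, (3,2) g=5 f=10, (4,1) g=3 f=10, (5,1) g=2 f=10, (7,0) g=1 f=12]
step 4: expand (2,2) (f=10, h=4) → closed; open now [(0,1) g=7 f=12, (0,2) g=8 f=12, (2,3) g=7 f=10, (3,2) g=5 f=10, (4,1) g=3 f=10, (5,1) g=2 f=10, (7,0) g=1 f=12]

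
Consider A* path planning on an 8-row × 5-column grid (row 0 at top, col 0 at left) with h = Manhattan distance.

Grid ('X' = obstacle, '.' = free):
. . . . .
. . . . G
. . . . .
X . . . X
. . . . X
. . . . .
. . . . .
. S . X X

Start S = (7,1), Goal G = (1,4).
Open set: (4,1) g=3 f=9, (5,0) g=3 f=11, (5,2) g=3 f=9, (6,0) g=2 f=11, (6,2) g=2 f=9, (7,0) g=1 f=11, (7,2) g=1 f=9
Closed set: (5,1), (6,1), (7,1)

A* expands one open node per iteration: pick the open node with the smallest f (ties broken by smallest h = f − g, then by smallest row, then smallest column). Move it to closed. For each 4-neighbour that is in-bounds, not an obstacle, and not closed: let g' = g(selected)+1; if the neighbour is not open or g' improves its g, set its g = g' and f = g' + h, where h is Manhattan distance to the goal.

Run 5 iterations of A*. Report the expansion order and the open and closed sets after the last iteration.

step 1: expand (4,1) (f=9, h=6) → closed; open now [(3,1) g=4 f=9, (4,0) g=4 f=11, (4,2) g=4 f=9, (5,0) g=3 f=11, (5,2) g=3 f=9, (6,0) g=2 f=11, (6,2) g=2 f=9, (7,0) g=1 f=11, (7,2) g=1 f=9]
step 2: expand (3,1) (f=9, h=5) → closed; open now [(2,1) g=5 f=9, (3,2) g=5 f=9, (4,0) g=4 f=11, (4,2) g=4 f=9, (5,0) g=3 f=11, (5,2) g=3 f=9, (6,0) g=2 f=11, (6,2) g=2 f=9, (7,0) g=1 f=11, (7,2) g=1 f=9]
step 3: expand (2,1) (f=9, h=4) → closed; open now [(1,1) g=6 f=9, (2,0) g=6 f=11, (2,2) g=6 f=9, (3,2) g=5 f=9, (4,0) g=4 f=11, (4,2) g=4 f=9, (5,0) g=3 f=11, (5,2) g=3 f=9, (6,0) g=2 f=11, (6,2) g=2 f=9, (7,0) g=1 f=11, (7,2) g=1 f=9]
step 4: expand (1,1) (f=9, h=3) → closed; open now [(0,1) g=7 f=11, (1,0) g=7 f=11, (1,2) g=7 f=9, (2,0) g=6 f=11, (2,2) g=6 f=9, (3,2) g=5 f=9, (4,0) g=4 f=11, (4,2) g=4 f=9, (5,0) g=3 f=11, (5,2) g=3 f=9, (6,0) g=2 f=11, (6,2) g=2 f=9, (7,0) g=1 f=11, (7,2) g=1 f=9]
step 5: expand (1,2) (f=9, h=2) → closed; open now [(0,1) g=7 f=11, (0,2) g=8 f=11, (1,0) g=7 f=11, (1,3) g=8 f=9, (2,0) g=6 f=11, (2,2) g=6 f=9, (3,2) g=5 f=9, (4,0) g=4 f=11, (4,2) g=4 f=9, (5,0) g=3 f=11, (5,2) g=3 f=9, (6,0) g=2 f=11, (6,2) g=2 f=9, (7,0) g=1 f=11, (7,2) g=1 f=9]

order=[(4,1) → (3,1) → (2,1) → (1,1) → (1,2)]; open=[(0,1) g=7 f=11, (0,2) g=8 f=11, (1,0) g=7 f=11, (1,3) g=8 f=9, (2,0) g=6 f=11, (2,2) g=6 f=9, (3,2) g=5 f=9, (4,0) g=4 f=11, (4,2) g=4 f=9, (5,0) g=3 f=11, (5,2) g=3 f=9, (6,0) g=2 f=11, (6,2) g=2 f=9, (7,0) g=1 f=11, (7,2) g=1 f=9]; closed=[(1,1), (1,2), (2,1), (3,1), (4,1), (5,1), (6,1), (7,1)]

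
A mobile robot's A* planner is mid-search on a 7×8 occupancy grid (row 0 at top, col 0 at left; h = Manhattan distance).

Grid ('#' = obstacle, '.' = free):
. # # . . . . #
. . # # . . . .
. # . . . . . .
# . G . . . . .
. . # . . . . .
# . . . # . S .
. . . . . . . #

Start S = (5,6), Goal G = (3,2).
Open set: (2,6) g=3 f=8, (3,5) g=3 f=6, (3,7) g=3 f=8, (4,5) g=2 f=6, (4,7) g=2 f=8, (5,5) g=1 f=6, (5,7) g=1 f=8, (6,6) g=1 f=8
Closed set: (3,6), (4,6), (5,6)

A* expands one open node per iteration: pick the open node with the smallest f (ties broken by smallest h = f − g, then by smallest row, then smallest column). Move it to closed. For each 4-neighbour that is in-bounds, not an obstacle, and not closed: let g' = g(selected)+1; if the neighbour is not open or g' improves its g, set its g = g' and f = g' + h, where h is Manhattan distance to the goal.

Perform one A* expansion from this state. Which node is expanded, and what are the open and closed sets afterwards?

step 1: expand (3,5) (f=6, h=3) → closed; open now [(2,5) g=4 f=8, (2,6) g=3 f=8, (3,4) g=4 f=6, (3,7) g=3 f=8, (4,5) g=2 f=6, (4,7) g=2 f=8, (5,5) g=1 f=6, (5,7) g=1 f=8, (6,6) g=1 f=8]

expanded=(3,5); open=[(2,5) g=4 f=8, (2,6) g=3 f=8, (3,4) g=4 f=6, (3,7) g=3 f=8, (4,5) g=2 f=6, (4,7) g=2 f=8, (5,5) g=1 f=6, (5,7) g=1 f=8, (6,6) g=1 f=8]; closed=[(3,5), (3,6), (4,6), (5,6)]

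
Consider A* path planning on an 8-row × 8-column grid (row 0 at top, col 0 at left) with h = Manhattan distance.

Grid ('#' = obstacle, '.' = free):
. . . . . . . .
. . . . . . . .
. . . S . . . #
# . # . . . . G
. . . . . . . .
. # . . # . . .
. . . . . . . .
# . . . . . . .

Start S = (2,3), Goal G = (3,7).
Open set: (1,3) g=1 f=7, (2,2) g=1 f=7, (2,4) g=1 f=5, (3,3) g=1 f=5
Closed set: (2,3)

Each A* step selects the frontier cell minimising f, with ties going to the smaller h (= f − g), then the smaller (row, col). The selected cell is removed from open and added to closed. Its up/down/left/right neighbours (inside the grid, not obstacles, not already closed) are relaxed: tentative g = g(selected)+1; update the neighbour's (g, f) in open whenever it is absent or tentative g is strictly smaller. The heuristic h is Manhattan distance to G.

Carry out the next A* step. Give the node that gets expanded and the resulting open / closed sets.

step 1: expand (2,4) (f=5, h=4) → closed; open now [(1,3) g=1 f=7, (1,4) g=2 f=7, (2,2) g=1 f=7, (2,5) g=2 f=5, (3,3) g=1 f=5, (3,4) g=2 f=5]

expanded=(2,4); open=[(1,3) g=1 f=7, (1,4) g=2 f=7, (2,2) g=1 f=7, (2,5) g=2 f=5, (3,3) g=1 f=5, (3,4) g=2 f=5]; closed=[(2,3), (2,4)]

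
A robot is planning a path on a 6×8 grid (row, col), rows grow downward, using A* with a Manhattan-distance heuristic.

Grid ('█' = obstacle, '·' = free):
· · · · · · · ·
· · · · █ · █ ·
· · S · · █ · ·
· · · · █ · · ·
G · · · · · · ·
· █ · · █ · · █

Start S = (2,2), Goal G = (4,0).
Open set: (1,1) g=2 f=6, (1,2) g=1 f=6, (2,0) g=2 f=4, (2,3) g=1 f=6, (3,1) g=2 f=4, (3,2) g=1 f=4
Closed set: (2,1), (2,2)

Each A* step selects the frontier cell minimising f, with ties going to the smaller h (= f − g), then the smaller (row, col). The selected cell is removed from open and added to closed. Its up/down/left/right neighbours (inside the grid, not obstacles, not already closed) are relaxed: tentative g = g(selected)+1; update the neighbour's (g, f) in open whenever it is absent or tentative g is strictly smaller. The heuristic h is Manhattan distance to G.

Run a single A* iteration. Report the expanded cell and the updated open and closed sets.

step 1: expand (2,0) (f=4, h=2) → closed; open now [(1,0) g=3 f=6, (1,1) g=2 f=6, (1,2) g=1 f=6, (2,3) g=1 f=6, (3,0) g=3 f=4, (3,1) g=2 f=4, (3,2) g=1 f=4]

expanded=(2,0); open=[(1,0) g=3 f=6, (1,1) g=2 f=6, (1,2) g=1 f=6, (2,3) g=1 f=6, (3,0) g=3 f=4, (3,1) g=2 f=4, (3,2) g=1 f=4]; closed=[(2,0), (2,1), (2,2)]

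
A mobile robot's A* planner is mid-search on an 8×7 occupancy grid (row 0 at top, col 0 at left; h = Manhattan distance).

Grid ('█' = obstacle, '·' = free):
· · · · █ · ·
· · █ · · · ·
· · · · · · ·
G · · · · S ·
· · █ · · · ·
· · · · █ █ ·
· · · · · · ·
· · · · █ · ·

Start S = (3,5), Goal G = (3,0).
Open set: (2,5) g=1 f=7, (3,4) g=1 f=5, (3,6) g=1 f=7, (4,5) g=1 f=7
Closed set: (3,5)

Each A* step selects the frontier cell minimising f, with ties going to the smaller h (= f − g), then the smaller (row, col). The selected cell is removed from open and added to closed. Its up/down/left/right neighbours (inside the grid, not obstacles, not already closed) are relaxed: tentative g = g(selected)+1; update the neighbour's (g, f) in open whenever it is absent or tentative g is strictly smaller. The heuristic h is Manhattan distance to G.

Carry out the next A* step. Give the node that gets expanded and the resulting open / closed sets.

step 1: expand (3,4) (f=5, h=4) → closed; open now [(2,4) g=2 f=7, (2,5) g=1 f=7, (3,3) g=2 f=5, (3,6) g=1 f=7, (4,4) g=2 f=7, (4,5) g=1 f=7]

expanded=(3,4); open=[(2,4) g=2 f=7, (2,5) g=1 f=7, (3,3) g=2 f=5, (3,6) g=1 f=7, (4,4) g=2 f=7, (4,5) g=1 f=7]; closed=[(3,4), (3,5)]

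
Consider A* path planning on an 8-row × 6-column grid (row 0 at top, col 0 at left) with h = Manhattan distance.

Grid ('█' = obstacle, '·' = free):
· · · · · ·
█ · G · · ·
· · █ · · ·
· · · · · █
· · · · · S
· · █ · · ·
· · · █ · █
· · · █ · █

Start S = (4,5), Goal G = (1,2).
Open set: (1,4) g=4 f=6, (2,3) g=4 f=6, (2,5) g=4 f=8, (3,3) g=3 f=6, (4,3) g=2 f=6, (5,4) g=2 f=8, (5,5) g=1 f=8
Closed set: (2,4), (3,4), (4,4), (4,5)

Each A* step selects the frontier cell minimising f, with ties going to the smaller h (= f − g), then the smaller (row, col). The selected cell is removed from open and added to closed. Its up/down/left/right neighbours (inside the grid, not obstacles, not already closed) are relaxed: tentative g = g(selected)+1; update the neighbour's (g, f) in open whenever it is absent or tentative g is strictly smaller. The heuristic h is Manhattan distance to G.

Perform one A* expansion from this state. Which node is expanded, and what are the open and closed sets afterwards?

expanded=(1,4); open=[(0,4) g=5 f=8, (1,3) g=5 f=6, (1,5) g=5 f=8, (2,3) g=4 f=6, (2,5) g=4 f=8, (3,3) g=3 f=6, (4,3) g=2 f=6, (5,4) g=2 f=8, (5,5) g=1 f=8]; closed=[(1,4), (2,4), (3,4), (4,4), (4,5)]

step 1: expand (1,4) (f=6, h=2) → closed; open now [(0,4) g=5 f=8, (1,3) g=5 f=6, (1,5) g=5 f=8, (2,3) g=4 f=6, (2,5) g=4 f=8, (3,3) g=3 f=6, (4,3) g=2 f=6, (5,4) g=2 f=8, (5,5) g=1 f=8]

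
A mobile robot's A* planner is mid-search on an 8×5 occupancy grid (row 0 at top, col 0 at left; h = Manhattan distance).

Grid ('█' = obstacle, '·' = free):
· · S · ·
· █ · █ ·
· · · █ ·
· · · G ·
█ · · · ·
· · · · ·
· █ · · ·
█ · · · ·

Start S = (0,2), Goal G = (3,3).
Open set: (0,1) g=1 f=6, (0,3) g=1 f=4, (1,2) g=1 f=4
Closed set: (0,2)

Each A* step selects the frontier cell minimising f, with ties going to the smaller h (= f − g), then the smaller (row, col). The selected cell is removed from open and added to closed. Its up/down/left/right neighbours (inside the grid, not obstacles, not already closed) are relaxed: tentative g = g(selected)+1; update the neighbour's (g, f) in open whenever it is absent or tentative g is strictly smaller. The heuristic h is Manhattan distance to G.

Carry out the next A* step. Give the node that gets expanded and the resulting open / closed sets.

step 1: expand (0,3) (f=4, h=3) → closed; open now [(0,1) g=1 f=6, (0,4) g=2 f=6, (1,2) g=1 f=4]

expanded=(0,3); open=[(0,1) g=1 f=6, (0,4) g=2 f=6, (1,2) g=1 f=4]; closed=[(0,2), (0,3)]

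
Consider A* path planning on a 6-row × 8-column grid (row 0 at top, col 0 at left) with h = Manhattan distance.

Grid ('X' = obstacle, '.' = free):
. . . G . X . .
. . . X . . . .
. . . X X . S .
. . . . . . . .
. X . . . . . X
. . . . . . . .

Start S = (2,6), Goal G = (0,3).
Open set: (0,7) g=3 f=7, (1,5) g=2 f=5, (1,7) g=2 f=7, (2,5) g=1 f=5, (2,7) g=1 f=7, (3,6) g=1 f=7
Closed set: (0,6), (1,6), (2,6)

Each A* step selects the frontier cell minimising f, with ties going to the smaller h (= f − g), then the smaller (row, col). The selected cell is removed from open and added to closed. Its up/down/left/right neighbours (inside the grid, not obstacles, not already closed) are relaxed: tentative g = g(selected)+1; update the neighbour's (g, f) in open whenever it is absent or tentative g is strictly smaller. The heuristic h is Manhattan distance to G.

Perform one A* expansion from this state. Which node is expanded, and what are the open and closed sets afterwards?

expanded=(1,5); open=[(0,7) g=3 f=7, (1,4) g=3 f=5, (1,7) g=2 f=7, (2,5) g=1 f=5, (2,7) g=1 f=7, (3,6) g=1 f=7]; closed=[(0,6), (1,5), (1,6), (2,6)]

step 1: expand (1,5) (f=5, h=3) → closed; open now [(0,7) g=3 f=7, (1,4) g=3 f=5, (1,7) g=2 f=7, (2,5) g=1 f=5, (2,7) g=1 f=7, (3,6) g=1 f=7]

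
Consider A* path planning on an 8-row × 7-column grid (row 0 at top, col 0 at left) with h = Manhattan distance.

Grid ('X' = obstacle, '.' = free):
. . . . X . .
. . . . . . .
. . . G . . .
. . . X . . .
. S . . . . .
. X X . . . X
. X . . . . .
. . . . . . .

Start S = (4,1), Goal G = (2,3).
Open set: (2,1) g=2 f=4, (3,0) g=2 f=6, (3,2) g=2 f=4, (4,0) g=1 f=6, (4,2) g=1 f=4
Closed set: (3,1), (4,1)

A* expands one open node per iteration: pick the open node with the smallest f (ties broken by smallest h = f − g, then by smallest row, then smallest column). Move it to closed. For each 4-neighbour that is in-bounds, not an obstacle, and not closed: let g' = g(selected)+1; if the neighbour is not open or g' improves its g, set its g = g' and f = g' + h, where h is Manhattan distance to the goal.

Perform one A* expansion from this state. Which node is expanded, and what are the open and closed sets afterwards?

expanded=(2,1); open=[(1,1) g=3 f=6, (2,0) g=3 f=6, (2,2) g=3 f=4, (3,0) g=2 f=6, (3,2) g=2 f=4, (4,0) g=1 f=6, (4,2) g=1 f=4]; closed=[(2,1), (3,1), (4,1)]

step 1: expand (2,1) (f=4, h=2) → closed; open now [(1,1) g=3 f=6, (2,0) g=3 f=6, (2,2) g=3 f=4, (3,0) g=2 f=6, (3,2) g=2 f=4, (4,0) g=1 f=6, (4,2) g=1 f=4]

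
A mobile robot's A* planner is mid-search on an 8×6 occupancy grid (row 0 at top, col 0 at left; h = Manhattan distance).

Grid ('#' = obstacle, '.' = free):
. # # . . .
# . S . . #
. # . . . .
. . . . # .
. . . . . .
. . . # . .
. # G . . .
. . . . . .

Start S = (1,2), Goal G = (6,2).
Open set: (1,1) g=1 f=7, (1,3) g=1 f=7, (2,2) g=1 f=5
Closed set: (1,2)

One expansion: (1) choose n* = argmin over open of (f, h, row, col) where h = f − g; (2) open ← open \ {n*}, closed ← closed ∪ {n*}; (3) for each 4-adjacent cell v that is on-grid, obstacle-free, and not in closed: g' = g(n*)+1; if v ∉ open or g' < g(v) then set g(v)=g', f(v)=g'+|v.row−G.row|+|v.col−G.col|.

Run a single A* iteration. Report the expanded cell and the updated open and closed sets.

step 1: expand (2,2) (f=5, h=4) → closed; open now [(1,1) g=1 f=7, (1,3) g=1 f=7, (2,3) g=2 f=7, (3,2) g=2 f=5]

expanded=(2,2); open=[(1,1) g=1 f=7, (1,3) g=1 f=7, (2,3) g=2 f=7, (3,2) g=2 f=5]; closed=[(1,2), (2,2)]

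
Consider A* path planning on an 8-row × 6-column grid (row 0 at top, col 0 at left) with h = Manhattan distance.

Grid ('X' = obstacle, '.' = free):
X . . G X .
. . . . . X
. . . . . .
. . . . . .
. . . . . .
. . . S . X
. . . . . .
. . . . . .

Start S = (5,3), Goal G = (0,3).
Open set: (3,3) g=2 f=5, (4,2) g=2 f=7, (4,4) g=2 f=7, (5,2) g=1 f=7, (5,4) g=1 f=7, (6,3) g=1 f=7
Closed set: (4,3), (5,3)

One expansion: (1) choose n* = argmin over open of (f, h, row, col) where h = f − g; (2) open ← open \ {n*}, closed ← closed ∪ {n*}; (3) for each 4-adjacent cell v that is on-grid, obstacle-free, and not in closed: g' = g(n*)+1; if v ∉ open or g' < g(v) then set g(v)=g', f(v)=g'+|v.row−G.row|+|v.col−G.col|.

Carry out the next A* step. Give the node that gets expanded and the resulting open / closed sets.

step 1: expand (3,3) (f=5, h=3) → closed; open now [(2,3) g=3 f=5, (3,2) g=3 f=7, (3,4) g=3 f=7, (4,2) g=2 f=7, (4,4) g=2 f=7, (5,2) g=1 f=7, (5,4) g=1 f=7, (6,3) g=1 f=7]

expanded=(3,3); open=[(2,3) g=3 f=5, (3,2) g=3 f=7, (3,4) g=3 f=7, (4,2) g=2 f=7, (4,4) g=2 f=7, (5,2) g=1 f=7, (5,4) g=1 f=7, (6,3) g=1 f=7]; closed=[(3,3), (4,3), (5,3)]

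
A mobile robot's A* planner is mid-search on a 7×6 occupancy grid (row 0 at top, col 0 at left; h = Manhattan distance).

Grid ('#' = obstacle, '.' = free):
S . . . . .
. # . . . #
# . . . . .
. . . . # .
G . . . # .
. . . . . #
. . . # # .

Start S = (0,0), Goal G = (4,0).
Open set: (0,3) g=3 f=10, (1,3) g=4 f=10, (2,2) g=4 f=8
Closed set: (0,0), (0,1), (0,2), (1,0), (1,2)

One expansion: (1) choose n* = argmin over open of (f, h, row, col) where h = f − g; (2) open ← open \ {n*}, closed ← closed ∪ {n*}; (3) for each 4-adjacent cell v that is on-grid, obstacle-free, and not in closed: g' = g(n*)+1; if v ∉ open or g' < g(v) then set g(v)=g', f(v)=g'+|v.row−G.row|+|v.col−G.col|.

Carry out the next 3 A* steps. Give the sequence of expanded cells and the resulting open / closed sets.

step 1: expand (2,2) (f=8, h=4) → closed; open now [(0,3) g=3 f=10, (1,3) g=4 f=10, (2,1) g=5 f=8, (2,3) g=5 f=10, (3,2) g=5 f=8]
step 2: expand (2,1) (f=8, h=3) → closed; open now [(0,3) g=3 f=10, (1,3) g=4 f=10, (2,3) g=5 f=10, (3,1) g=6 f=8, (3,2) g=5 f=8]
step 3: expand (3,1) (f=8, h=2) → closed; open now [(0,3) g=3 f=10, (1,3) g=4 f=10, (2,3) g=5 f=10, (3,0) g=7 f=8, (3,2) g=5 f=8, (4,1) g=7 f=8]

order=[(2,2) → (2,1) → (3,1)]; open=[(0,3) g=3 f=10, (1,3) g=4 f=10, (2,3) g=5 f=10, (3,0) g=7 f=8, (3,2) g=5 f=8, (4,1) g=7 f=8]; closed=[(0,0), (0,1), (0,2), (1,0), (1,2), (2,1), (2,2), (3,1)]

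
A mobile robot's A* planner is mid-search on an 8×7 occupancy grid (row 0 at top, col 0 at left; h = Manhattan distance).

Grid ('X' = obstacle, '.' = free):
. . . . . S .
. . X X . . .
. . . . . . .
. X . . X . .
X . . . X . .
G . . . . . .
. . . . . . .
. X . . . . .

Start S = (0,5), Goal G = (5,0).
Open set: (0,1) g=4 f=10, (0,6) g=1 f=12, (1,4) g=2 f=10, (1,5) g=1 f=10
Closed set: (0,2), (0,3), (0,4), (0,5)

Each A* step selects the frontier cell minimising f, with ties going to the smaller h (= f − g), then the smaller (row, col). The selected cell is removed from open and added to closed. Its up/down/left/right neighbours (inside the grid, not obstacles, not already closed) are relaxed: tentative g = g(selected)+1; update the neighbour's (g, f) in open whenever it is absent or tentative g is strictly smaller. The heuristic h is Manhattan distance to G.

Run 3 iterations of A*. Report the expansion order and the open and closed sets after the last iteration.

step 1: expand (0,1) (f=10, h=6) → closed; open now [(0,0) g=5 f=10, (0,6) g=1 f=12, (1,1) g=5 f=10, (1,4) g=2 f=10, (1,5) g=1 f=10]
step 2: expand (0,0) (f=10, h=5) → closed; open now [(0,6) g=1 f=12, (1,0) g=6 f=10, (1,1) g=5 f=10, (1,4) g=2 f=10, (1,5) g=1 f=10]
step 3: expand (1,0) (f=10, h=4) → closed; open now [(0,6) g=1 f=12, (1,1) g=5 f=10, (1,4) g=2 f=10, (1,5) g=1 f=10, (2,0) g=7 f=10]

order=[(0,1) → (0,0) → (1,0)]; open=[(0,6) g=1 f=12, (1,1) g=5 f=10, (1,4) g=2 f=10, (1,5) g=1 f=10, (2,0) g=7 f=10]; closed=[(0,0), (0,1), (0,2), (0,3), (0,4), (0,5), (1,0)]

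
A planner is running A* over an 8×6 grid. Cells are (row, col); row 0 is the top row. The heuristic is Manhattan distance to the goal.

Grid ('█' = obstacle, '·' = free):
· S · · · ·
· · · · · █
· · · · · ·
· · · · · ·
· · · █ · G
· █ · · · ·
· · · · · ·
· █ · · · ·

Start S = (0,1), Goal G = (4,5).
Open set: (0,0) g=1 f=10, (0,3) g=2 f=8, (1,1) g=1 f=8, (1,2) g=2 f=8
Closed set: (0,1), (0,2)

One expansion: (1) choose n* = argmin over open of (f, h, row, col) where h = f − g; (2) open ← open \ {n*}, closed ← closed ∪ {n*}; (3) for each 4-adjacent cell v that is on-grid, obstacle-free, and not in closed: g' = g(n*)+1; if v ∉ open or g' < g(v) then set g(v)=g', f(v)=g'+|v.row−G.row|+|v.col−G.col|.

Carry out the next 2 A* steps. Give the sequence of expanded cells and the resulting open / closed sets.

order=[(0,3) → (0,4)]; open=[(0,0) g=1 f=10, (0,5) g=4 f=8, (1,1) g=1 f=8, (1,2) g=2 f=8, (1,3) g=3 f=8, (1,4) g=4 f=8]; closed=[(0,1), (0,2), (0,3), (0,4)]

step 1: expand (0,3) (f=8, h=6) → closed; open now [(0,0) g=1 f=10, (0,4) g=3 f=8, (1,1) g=1 f=8, (1,2) g=2 f=8, (1,3) g=3 f=8]
step 2: expand (0,4) (f=8, h=5) → closed; open now [(0,0) g=1 f=10, (0,5) g=4 f=8, (1,1) g=1 f=8, (1,2) g=2 f=8, (1,3) g=3 f=8, (1,4) g=4 f=8]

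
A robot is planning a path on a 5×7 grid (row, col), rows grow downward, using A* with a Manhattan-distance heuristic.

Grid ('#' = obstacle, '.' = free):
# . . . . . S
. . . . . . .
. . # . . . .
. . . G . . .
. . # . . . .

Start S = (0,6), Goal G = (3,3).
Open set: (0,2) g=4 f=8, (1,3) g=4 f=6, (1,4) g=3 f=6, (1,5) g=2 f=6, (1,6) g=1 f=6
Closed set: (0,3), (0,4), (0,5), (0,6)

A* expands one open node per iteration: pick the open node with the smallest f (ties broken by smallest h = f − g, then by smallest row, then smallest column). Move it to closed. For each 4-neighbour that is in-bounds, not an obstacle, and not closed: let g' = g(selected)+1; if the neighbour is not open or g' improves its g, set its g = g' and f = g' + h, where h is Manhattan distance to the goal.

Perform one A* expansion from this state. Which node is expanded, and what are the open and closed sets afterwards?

step 1: expand (1,3) (f=6, h=2) → closed; open now [(0,2) g=4 f=8, (1,2) g=5 f=8, (1,4) g=3 f=6, (1,5) g=2 f=6, (1,6) g=1 f=6, (2,3) g=5 f=6]

expanded=(1,3); open=[(0,2) g=4 f=8, (1,2) g=5 f=8, (1,4) g=3 f=6, (1,5) g=2 f=6, (1,6) g=1 f=6, (2,3) g=5 f=6]; closed=[(0,3), (0,4), (0,5), (0,6), (1,3)]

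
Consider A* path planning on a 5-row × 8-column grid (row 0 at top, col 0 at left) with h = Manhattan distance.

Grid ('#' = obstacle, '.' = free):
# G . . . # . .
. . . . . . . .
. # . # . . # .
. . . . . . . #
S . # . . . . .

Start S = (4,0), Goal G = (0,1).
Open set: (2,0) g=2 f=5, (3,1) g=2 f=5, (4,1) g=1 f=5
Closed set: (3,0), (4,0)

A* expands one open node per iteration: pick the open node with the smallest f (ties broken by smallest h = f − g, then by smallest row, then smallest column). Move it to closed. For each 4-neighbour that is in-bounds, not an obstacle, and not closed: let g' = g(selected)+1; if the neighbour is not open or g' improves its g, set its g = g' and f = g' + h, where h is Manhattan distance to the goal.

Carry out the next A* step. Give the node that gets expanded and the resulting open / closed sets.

expanded=(2,0); open=[(1,0) g=3 f=5, (3,1) g=2 f=5, (4,1) g=1 f=5]; closed=[(2,0), (3,0), (4,0)]

step 1: expand (2,0) (f=5, h=3) → closed; open now [(1,0) g=3 f=5, (3,1) g=2 f=5, (4,1) g=1 f=5]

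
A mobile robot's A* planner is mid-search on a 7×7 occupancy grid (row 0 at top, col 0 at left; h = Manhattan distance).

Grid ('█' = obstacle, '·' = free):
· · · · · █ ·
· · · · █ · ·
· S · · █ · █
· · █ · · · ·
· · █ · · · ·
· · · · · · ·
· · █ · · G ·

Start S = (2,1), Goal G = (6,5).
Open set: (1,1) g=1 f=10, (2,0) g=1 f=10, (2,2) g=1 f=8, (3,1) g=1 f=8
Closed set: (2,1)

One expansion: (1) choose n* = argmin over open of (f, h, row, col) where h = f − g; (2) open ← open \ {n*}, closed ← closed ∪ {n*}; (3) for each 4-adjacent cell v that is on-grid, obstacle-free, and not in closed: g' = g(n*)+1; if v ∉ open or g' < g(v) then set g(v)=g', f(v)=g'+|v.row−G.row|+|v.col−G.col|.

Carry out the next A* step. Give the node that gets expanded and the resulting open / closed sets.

step 1: expand (2,2) (f=8, h=7) → closed; open now [(1,1) g=1 f=10, (1,2) g=2 f=10, (2,0) g=1 f=10, (2,3) g=2 f=8, (3,1) g=1 f=8]

expanded=(2,2); open=[(1,1) g=1 f=10, (1,2) g=2 f=10, (2,0) g=1 f=10, (2,3) g=2 f=8, (3,1) g=1 f=8]; closed=[(2,1), (2,2)]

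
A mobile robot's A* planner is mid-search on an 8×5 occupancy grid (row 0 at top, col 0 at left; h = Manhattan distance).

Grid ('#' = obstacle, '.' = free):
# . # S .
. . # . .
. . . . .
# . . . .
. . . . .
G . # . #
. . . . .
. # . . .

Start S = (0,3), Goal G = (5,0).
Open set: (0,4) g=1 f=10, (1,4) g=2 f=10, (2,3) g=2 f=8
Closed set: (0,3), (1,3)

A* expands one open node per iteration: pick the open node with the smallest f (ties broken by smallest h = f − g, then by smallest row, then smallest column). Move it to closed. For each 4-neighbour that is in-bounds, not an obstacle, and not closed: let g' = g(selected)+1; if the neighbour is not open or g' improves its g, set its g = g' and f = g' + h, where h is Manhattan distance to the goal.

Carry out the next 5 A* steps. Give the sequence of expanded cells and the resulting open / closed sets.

order=[(2,3) → (2,2) → (2,1) → (2,0) → (3,1)]; open=[(0,4) g=1 f=10, (1,0) g=6 f=10, (1,1) g=5 f=10, (1,4) g=2 f=10, (2,4) g=3 f=10, (3,2) g=4 f=8, (3,3) g=3 f=8, (4,1) g=6 f=8]; closed=[(0,3), (1,3), (2,0), (2,1), (2,2), (2,3), (3,1)]

step 1: expand (2,3) (f=8, h=6) → closed; open now [(0,4) g=1 f=10, (1,4) g=2 f=10, (2,2) g=3 f=8, (2,4) g=3 f=10, (3,3) g=3 f=8]
step 2: expand (2,2) (f=8, h=5) → closed; open now [(0,4) g=1 f=10, (1,4) g=2 f=10, (2,1) g=4 f=8, (2,4) g=3 f=10, (3,2) g=4 f=8, (3,3) g=3 f=8]
step 3: expand (2,1) (f=8, h=4) → closed; open now [(0,4) g=1 f=10, (1,1) g=5 f=10, (1,4) g=2 f=10, (2,0) g=5 f=8, (2,4) g=3 f=10, (3,1) g=5 f=8, (3,2) g=4 f=8, (3,3) g=3 f=8]
step 4: expand (2,0) (f=8, h=3) → closed; open now [(0,4) g=1 f=10, (1,0) g=6 f=10, (1,1) g=5 f=10, (1,4) g=2 f=10, (2,4) g=3 f=10, (3,1) g=5 f=8, (3,2) g=4 f=8, (3,3) g=3 f=8]
step 5: expand (3,1) (f=8, h=3) → closed; open now [(0,4) g=1 f=10, (1,0) g=6 f=10, (1,1) g=5 f=10, (1,4) g=2 f=10, (2,4) g=3 f=10, (3,2) g=4 f=8, (3,3) g=3 f=8, (4,1) g=6 f=8]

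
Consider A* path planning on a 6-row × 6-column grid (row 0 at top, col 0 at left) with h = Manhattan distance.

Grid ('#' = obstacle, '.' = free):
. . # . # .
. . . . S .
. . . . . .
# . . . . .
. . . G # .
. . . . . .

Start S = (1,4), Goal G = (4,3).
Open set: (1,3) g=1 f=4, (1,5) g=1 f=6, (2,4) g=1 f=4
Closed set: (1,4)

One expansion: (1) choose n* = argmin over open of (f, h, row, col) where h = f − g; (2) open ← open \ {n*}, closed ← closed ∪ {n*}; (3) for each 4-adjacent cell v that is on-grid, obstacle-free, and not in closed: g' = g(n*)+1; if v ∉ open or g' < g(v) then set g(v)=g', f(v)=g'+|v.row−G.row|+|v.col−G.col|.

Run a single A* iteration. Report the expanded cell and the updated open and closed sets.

expanded=(1,3); open=[(0,3) g=2 f=6, (1,2) g=2 f=6, (1,5) g=1 f=6, (2,3) g=2 f=4, (2,4) g=1 f=4]; closed=[(1,3), (1,4)]

step 1: expand (1,3) (f=4, h=3) → closed; open now [(0,3) g=2 f=6, (1,2) g=2 f=6, (1,5) g=1 f=6, (2,3) g=2 f=4, (2,4) g=1 f=4]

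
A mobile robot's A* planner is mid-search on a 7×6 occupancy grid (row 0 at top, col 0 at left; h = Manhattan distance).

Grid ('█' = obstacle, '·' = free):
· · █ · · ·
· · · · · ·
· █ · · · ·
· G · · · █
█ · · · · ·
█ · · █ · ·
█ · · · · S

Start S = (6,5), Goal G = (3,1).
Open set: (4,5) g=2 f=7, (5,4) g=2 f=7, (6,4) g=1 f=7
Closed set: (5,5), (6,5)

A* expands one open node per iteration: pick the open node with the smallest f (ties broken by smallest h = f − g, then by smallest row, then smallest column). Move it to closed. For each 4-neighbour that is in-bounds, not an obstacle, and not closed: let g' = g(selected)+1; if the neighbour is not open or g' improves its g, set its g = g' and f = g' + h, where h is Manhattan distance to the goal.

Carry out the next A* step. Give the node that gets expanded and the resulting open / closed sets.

expanded=(4,5); open=[(4,4) g=3 f=7, (5,4) g=2 f=7, (6,4) g=1 f=7]; closed=[(4,5), (5,5), (6,5)]

step 1: expand (4,5) (f=7, h=5) → closed; open now [(4,4) g=3 f=7, (5,4) g=2 f=7, (6,4) g=1 f=7]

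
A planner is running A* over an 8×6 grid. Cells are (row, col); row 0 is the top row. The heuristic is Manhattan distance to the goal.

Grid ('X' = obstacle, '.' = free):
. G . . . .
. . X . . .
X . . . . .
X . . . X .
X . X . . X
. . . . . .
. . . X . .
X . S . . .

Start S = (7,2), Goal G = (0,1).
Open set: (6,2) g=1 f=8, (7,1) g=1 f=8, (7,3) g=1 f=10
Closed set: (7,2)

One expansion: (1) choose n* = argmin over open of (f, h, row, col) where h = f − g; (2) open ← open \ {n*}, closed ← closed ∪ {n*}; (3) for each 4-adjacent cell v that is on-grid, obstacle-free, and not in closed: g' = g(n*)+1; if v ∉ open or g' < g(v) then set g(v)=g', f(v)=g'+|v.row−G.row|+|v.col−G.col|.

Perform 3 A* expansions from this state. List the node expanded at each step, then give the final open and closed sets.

step 1: expand (6,2) (f=8, h=7) → closed; open now [(5,2) g=2 f=8, (6,1) g=2 f=8, (7,1) g=1 f=8, (7,3) g=1 f=10]
step 2: expand (5,2) (f=8, h=6) → closed; open now [(5,1) g=3 f=8, (5,3) g=3 f=10, (6,1) g=2 f=8, (7,1) g=1 f=8, (7,3) g=1 f=10]
step 3: expand (5,1) (f=8, h=5) → closed; open now [(4,1) g=4 f=8, (5,0) g=4 f=10, (5,3) g=3 f=10, (6,1) g=2 f=8, (7,1) g=1 f=8, (7,3) g=1 f=10]

order=[(6,2) → (5,2) → (5,1)]; open=[(4,1) g=4 f=8, (5,0) g=4 f=10, (5,3) g=3 f=10, (6,1) g=2 f=8, (7,1) g=1 f=8, (7,3) g=1 f=10]; closed=[(5,1), (5,2), (6,2), (7,2)]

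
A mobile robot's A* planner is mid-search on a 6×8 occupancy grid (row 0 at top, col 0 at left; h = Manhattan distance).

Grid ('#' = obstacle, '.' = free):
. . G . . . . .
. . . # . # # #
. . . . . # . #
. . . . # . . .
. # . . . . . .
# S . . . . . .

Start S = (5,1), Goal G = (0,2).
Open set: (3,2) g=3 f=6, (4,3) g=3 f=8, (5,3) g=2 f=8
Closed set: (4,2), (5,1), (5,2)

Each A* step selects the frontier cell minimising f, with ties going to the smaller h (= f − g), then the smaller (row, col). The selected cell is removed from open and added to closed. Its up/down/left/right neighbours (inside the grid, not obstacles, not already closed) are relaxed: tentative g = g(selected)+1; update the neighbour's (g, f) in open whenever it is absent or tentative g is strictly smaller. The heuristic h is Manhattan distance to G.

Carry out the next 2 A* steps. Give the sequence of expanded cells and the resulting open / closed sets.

order=[(3,2) → (2,2)]; open=[(1,2) g=5 f=6, (2,1) g=5 f=8, (2,3) g=5 f=8, (3,1) g=4 f=8, (3,3) g=4 f=8, (4,3) g=3 f=8, (5,3) g=2 f=8]; closed=[(2,2), (3,2), (4,2), (5,1), (5,2)]

step 1: expand (3,2) (f=6, h=3) → closed; open now [(2,2) g=4 f=6, (3,1) g=4 f=8, (3,3) g=4 f=8, (4,3) g=3 f=8, (5,3) g=2 f=8]
step 2: expand (2,2) (f=6, h=2) → closed; open now [(1,2) g=5 f=6, (2,1) g=5 f=8, (2,3) g=5 f=8, (3,1) g=4 f=8, (3,3) g=4 f=8, (4,3) g=3 f=8, (5,3) g=2 f=8]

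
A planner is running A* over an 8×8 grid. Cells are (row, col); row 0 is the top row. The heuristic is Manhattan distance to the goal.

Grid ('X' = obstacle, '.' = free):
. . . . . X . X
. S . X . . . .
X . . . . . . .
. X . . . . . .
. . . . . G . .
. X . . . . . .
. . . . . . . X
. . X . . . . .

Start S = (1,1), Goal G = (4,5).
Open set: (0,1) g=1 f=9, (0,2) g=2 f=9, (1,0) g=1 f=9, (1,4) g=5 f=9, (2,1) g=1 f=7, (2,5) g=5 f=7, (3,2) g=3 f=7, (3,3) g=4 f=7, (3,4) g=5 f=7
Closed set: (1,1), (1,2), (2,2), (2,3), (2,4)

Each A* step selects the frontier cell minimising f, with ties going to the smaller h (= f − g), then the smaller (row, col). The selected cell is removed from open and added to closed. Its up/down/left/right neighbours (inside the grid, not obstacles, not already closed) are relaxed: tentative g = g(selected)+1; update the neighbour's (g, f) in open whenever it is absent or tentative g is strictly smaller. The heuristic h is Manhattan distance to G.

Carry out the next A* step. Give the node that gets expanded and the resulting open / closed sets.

expanded=(2,5); open=[(0,1) g=1 f=9, (0,2) g=2 f=9, (1,0) g=1 f=9, (1,4) g=5 f=9, (1,5) g=6 f=9, (2,1) g=1 f=7, (2,6) g=6 f=9, (3,2) g=3 f=7, (3,3) g=4 f=7, (3,4) g=5 f=7, (3,5) g=6 f=7]; closed=[(1,1), (1,2), (2,2), (2,3), (2,4), (2,5)]

step 1: expand (2,5) (f=7, h=2) → closed; open now [(0,1) g=1 f=9, (0,2) g=2 f=9, (1,0) g=1 f=9, (1,4) g=5 f=9, (1,5) g=6 f=9, (2,1) g=1 f=7, (2,6) g=6 f=9, (3,2) g=3 f=7, (3,3) g=4 f=7, (3,4) g=5 f=7, (3,5) g=6 f=7]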